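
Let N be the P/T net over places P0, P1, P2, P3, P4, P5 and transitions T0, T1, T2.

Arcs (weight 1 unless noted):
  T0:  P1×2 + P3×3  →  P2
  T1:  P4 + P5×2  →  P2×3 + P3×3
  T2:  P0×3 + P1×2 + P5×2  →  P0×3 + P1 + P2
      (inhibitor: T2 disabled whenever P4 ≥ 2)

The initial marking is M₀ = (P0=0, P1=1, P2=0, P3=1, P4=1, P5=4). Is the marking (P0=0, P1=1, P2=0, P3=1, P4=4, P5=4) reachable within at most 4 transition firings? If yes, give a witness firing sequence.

depth 0: 1 marking
depth 1: 2 markings reached so far
depth 2: 2 markings reached so far
(frontier empty at depth 2; search complete)
target is not among the 2 markings reachable within 4 steps

NO — not reachable within 4 firings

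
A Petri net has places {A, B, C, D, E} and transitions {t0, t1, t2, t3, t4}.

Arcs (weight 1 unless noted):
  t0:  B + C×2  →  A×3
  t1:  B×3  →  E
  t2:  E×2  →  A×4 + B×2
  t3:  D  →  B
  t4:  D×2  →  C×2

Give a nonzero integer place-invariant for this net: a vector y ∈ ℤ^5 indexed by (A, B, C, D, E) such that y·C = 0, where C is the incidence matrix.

y = (A:1, B:1, C:1, D:1, E:3)

Incidence matrix C (rows=places, cols=transitions):
       t0   t1   t2   t3   t4
    A   3    0    4    0    0
    B  -1   -3    2    1    0
    C  -2    0    0    0    2
    D   0    0    0   -1   -2
    E   0    1   -2    0    0

Candidate y = [1, 1, 1, 1, 3]; check y·C column-wise:
  col t0: 1·3 + 1·-1 + 1·-2 + 1·0 + 3·0 = 0
  col t1: 1·0 + 1·-3 + 1·0 + 1·0 + 3·1 = 0
  col t2: 1·4 + 1·2 + 1·0 + 1·0 + 3·-2 = 0
  col t3: 1·0 + 1·1 + 1·0 + 1·-1 + 3·0 = 0
  col t4: 1·0 + 1·0 + 1·2 + 1·-2 + 3·0 = 0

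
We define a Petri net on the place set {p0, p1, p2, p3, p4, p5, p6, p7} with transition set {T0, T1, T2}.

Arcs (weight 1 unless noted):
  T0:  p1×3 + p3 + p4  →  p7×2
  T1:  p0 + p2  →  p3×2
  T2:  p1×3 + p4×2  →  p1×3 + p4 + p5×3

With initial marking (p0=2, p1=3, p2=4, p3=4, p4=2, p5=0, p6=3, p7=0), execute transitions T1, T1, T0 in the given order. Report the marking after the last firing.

(p0=0, p1=0, p2=2, p3=7, p4=1, p5=0, p6=3, p7=2)

step 1: fire T1:  (p0=2, p1=3, p2=4, p3=4, p4=2, p5=0, p6=3, p7=0) → (p0=1, p1=3, p2=3, p3=6, p4=2, p5=0, p6=3, p7=0)
step 2: fire T1:  (p0=1, p1=3, p2=3, p3=6, p4=2, p5=0, p6=3, p7=0) → (p0=0, p1=3, p2=2, p3=8, p4=2, p5=0, p6=3, p7=0)
step 3: fire T0:  (p0=0, p1=3, p2=2, p3=8, p4=2, p5=0, p6=3, p7=0) → (p0=0, p1=0, p2=2, p3=7, p4=1, p5=0, p6=3, p7=2)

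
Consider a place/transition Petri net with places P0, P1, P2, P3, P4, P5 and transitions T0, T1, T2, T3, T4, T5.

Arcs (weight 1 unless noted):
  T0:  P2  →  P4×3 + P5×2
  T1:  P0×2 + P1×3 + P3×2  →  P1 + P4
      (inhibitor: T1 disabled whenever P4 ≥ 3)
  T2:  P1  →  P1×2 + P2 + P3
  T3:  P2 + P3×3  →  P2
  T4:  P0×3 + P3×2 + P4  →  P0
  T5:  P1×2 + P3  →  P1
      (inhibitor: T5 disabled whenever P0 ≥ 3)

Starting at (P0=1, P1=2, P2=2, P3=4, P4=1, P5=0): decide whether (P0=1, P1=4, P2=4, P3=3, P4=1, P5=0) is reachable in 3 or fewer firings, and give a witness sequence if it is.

YES — reachable via ⟨T2, T2, T3⟩ (3 firings)

step 1: fire T2:  (P0=1, P1=2, P2=2, P3=4, P4=1, P5=0) → (P0=1, P1=3, P2=3, P3=5, P4=1, P5=0)
step 2: fire T2:  (P0=1, P1=3, P2=3, P3=5, P4=1, P5=0) → (P0=1, P1=4, P2=4, P3=6, P4=1, P5=0)
step 3: fire T3:  (P0=1, P1=4, P2=4, P3=6, P4=1, P5=0) → (P0=1, P1=4, P2=4, P3=3, P4=1, P5=0)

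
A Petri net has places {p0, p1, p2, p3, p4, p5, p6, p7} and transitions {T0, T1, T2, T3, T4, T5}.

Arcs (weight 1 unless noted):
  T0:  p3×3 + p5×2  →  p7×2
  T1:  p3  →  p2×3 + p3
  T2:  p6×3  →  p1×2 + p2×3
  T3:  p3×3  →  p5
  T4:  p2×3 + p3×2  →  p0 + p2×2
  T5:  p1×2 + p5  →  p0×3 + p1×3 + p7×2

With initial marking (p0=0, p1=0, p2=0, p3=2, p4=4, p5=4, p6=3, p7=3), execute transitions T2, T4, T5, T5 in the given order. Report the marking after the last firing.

step 1: fire T2:  (p0=0, p1=0, p2=0, p3=2, p4=4, p5=4, p6=3, p7=3) → (p0=0, p1=2, p2=3, p3=2, p4=4, p5=4, p6=0, p7=3)
step 2: fire T4:  (p0=0, p1=2, p2=3, p3=2, p4=4, p5=4, p6=0, p7=3) → (p0=1, p1=2, p2=2, p3=0, p4=4, p5=4, p6=0, p7=3)
step 3: fire T5:  (p0=1, p1=2, p2=2, p3=0, p4=4, p5=4, p6=0, p7=3) → (p0=4, p1=3, p2=2, p3=0, p4=4, p5=3, p6=0, p7=5)
step 4: fire T5:  (p0=4, p1=3, p2=2, p3=0, p4=4, p5=3, p6=0, p7=5) → (p0=7, p1=4, p2=2, p3=0, p4=4, p5=2, p6=0, p7=7)

(p0=7, p1=4, p2=2, p3=0, p4=4, p5=2, p6=0, p7=7)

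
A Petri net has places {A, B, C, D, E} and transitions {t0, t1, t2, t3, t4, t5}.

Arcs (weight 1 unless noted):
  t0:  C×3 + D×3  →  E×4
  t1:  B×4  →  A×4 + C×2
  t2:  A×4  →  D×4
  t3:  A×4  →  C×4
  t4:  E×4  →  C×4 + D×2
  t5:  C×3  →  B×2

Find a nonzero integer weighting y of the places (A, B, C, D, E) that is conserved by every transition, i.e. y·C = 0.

Incidence matrix C (rows=places, cols=transitions):
       t0   t1   t2   t3   t4   t5
    A   0    4   -4   -4    0    0
    B   0   -4    0    0    0    2
    C  -3    2    0    4    4   -3
    D  -3    0    4    0    2    0
    E   4    0    0    0   -4    0

Candidate y = [2, 3, 2, 2, 3]; check y·C column-wise:
  col t0: 2·0 + 3·0 + 2·-3 + 2·-3 + 3·4 = 0
  col t1: 2·4 + 3·-4 + 2·2 + 2·0 + 3·0 = 0
  col t2: 2·-4 + 3·0 + 2·0 + 2·4 + 3·0 = 0
  col t3: 2·-4 + 3·0 + 2·4 + 2·0 + 3·0 = 0
  col t4: 2·0 + 3·0 + 2·4 + 2·2 + 3·-4 = 0
  col t5: 2·0 + 3·2 + 2·-3 + 2·0 + 3·0 = 0

y = (A:2, B:3, C:2, D:2, E:3)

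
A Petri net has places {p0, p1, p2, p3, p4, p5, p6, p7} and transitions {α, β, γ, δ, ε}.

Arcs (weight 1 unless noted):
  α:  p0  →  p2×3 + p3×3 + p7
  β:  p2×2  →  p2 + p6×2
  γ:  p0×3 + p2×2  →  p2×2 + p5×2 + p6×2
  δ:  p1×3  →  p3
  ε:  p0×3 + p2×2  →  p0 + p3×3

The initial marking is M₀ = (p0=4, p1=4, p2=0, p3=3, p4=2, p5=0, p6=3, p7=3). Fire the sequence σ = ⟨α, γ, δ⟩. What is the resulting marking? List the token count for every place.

step 1: fire α:  (p0=4, p1=4, p2=0, p3=3, p4=2, p5=0, p6=3, p7=3) → (p0=3, p1=4, p2=3, p3=6, p4=2, p5=0, p6=3, p7=4)
step 2: fire γ:  (p0=3, p1=4, p2=3, p3=6, p4=2, p5=0, p6=3, p7=4) → (p0=0, p1=4, p2=3, p3=6, p4=2, p5=2, p6=5, p7=4)
step 3: fire δ:  (p0=0, p1=4, p2=3, p3=6, p4=2, p5=2, p6=5, p7=4) → (p0=0, p1=1, p2=3, p3=7, p4=2, p5=2, p6=5, p7=4)

(p0=0, p1=1, p2=3, p3=7, p4=2, p5=2, p6=5, p7=4)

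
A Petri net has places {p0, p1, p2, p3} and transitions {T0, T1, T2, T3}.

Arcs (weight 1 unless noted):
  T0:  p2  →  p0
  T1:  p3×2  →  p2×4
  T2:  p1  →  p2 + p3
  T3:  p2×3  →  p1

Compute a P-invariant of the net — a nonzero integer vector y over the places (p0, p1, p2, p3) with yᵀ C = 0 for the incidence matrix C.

Incidence matrix C (rows=places, cols=transitions):
       T0   T1   T2   T3
   p0   1    0    0    0
   p1   0    0   -1    1
   p2  -1    4    1   -3
   p3   0   -2    1    0

Candidate y = [1, 3, 1, 2]; check y·C column-wise:
  col T0: 1·1 + 3·0 + 1·-1 + 2·0 = 0
  col T1: 1·0 + 3·0 + 1·4 + 2·-2 = 0
  col T2: 1·0 + 3·-1 + 1·1 + 2·1 = 0
  col T3: 1·0 + 3·1 + 1·-3 + 2·0 = 0

y = (p0:1, p1:3, p2:1, p3:2)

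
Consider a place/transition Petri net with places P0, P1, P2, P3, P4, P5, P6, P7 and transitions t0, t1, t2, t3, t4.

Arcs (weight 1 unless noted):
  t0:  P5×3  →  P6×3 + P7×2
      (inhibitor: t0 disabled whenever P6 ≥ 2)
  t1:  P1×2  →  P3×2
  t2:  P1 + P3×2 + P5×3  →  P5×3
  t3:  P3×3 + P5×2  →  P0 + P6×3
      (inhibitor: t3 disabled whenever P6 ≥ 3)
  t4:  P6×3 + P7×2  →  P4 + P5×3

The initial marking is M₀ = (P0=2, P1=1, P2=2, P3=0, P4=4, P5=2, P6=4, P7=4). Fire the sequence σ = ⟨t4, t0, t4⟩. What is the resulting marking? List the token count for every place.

step 1: fire t4:  (P0=2, P1=1, P2=2, P3=0, P4=4, P5=2, P6=4, P7=4) → (P0=2, P1=1, P2=2, P3=0, P4=5, P5=5, P6=1, P7=2)
step 2: fire t0:  (P0=2, P1=1, P2=2, P3=0, P4=5, P5=5, P6=1, P7=2) → (P0=2, P1=1, P2=2, P3=0, P4=5, P5=2, P6=4, P7=4)
step 3: fire t4:  (P0=2, P1=1, P2=2, P3=0, P4=5, P5=2, P6=4, P7=4) → (P0=2, P1=1, P2=2, P3=0, P4=6, P5=5, P6=1, P7=2)

(P0=2, P1=1, P2=2, P3=0, P4=6, P5=5, P6=1, P7=2)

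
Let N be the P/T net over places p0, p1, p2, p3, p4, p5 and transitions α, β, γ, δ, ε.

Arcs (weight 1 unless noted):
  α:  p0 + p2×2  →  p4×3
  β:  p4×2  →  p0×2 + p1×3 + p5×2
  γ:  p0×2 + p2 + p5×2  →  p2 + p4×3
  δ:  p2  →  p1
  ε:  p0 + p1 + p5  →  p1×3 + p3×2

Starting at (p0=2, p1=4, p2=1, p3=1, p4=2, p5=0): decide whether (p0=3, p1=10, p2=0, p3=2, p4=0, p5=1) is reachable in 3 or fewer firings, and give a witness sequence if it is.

depth 0: 1 marking
depth 1: 3 markings reached so far
depth 2: 6 markings reached so far
depth 3: 10 markings reached so far
target is not among the 10 markings reachable within 3 steps

NO — not reachable within 3 firings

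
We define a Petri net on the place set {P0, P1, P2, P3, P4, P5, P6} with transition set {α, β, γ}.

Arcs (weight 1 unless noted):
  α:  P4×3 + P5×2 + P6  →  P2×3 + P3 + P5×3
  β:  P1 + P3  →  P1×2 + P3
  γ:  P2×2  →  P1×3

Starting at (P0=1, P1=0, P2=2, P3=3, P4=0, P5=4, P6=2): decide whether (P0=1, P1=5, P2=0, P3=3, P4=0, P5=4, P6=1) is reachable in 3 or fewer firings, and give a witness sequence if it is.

NO — not reachable within 3 firings

depth 0: 1 marking
depth 1: 2 markings reached so far
depth 2: 3 markings reached so far
depth 3: 4 markings reached so far
target is not among the 4 markings reachable within 3 steps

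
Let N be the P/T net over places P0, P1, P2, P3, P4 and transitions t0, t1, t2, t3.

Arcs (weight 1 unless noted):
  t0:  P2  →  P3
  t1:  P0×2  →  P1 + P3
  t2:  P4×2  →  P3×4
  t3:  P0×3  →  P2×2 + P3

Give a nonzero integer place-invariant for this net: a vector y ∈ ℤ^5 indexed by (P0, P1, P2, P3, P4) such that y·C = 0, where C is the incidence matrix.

Incidence matrix C (rows=places, cols=transitions):
       t0   t1   t2   t3
   P0   0   -2    0   -3
   P1   0    1    0    0
   P2  -1    0    0    2
   P3   1    1    4    1
   P4   0    0   -2    0

Candidate y = [1, 1, 1, 1, 2]; check y·C column-wise:
  col t0: 1·0 + 1·0 + 1·-1 + 1·1 + 2·0 = 0
  col t1: 1·-2 + 1·1 + 1·0 + 1·1 + 2·0 = 0
  col t2: 1·0 + 1·0 + 1·0 + 1·4 + 2·-2 = 0
  col t3: 1·-3 + 1·0 + 1·2 + 1·1 + 2·0 = 0

y = (P0:1, P1:1, P2:1, P3:1, P4:2)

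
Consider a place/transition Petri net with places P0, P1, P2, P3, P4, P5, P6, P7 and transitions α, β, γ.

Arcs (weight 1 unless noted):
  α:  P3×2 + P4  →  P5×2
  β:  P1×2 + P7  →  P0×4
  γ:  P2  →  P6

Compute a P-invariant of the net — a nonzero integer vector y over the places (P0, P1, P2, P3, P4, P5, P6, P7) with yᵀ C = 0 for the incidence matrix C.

Incidence matrix C (rows=places, cols=transitions):
        α    β    γ
   P0   0    4    0
   P1   0   -2    0
   P2   0    0   -1
   P3  -2    0    0
   P4  -1    0    0
   P5   2    0    0
   P6   0    0    1
   P7   0   -1    0

Candidate y = [1, 2, 0, 0, 0, 0, 0, 0]; check y·C column-wise:
  col α: 1·0 + 2·0 + 0·-2 + 0·-1 + 0·2 = 0
  col β: 1·4 + 2·-2 + 0·-1 = 0
  col γ: 1·0 + 2·0 + 0·-1 + 0·1 = 0

y = (P0:1, P1:2, P2:0, P3:0, P4:0, P5:0, P6:0, P7:0)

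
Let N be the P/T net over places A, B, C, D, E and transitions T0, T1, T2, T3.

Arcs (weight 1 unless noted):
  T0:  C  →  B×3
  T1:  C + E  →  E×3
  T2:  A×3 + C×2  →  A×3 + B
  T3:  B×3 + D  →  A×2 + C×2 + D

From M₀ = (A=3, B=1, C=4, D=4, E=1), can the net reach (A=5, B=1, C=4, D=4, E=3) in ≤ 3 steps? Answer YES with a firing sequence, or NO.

step 1: fire T0:  (A=3, B=1, C=4, D=4, E=1) → (A=3, B=4, C=3, D=4, E=1)
step 2: fire T1:  (A=3, B=4, C=3, D=4, E=1) → (A=3, B=4, C=2, D=4, E=3)
step 3: fire T3:  (A=3, B=4, C=2, D=4, E=3) → (A=5, B=1, C=4, D=4, E=3)

YES — reachable via ⟨T0, T1, T3⟩ (3 firings)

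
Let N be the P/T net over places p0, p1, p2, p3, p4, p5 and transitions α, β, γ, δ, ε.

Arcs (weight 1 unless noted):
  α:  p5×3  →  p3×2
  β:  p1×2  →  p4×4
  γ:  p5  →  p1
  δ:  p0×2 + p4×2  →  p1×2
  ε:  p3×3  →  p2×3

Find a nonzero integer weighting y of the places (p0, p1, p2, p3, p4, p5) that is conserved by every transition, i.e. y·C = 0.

y = (p0:1, p1:2, p2:3, p3:3, p4:1, p5:2)

Incidence matrix C (rows=places, cols=transitions):
        α    β    γ    δ    ε
   p0   0    0    0   -2    0
   p1   0   -2    1    2    0
   p2   0    0    0    0    3
   p3   2    0    0    0   -3
   p4   0    4    0   -2    0
   p5  -3    0   -1    0    0

Candidate y = [1, 2, 3, 3, 1, 2]; check y·C column-wise:
  col α: 1·0 + 2·0 + 3·0 + 3·2 + 1·0 + 2·-3 = 0
  col β: 1·0 + 2·-2 + 3·0 + 3·0 + 1·4 + 2·0 = 0
  col γ: 1·0 + 2·1 + 3·0 + 3·0 + 1·0 + 2·-1 = 0
  col δ: 1·-2 + 2·2 + 3·0 + 3·0 + 1·-2 + 2·0 = 0
  col ε: 1·0 + 2·0 + 3·3 + 3·-3 + 1·0 + 2·0 = 0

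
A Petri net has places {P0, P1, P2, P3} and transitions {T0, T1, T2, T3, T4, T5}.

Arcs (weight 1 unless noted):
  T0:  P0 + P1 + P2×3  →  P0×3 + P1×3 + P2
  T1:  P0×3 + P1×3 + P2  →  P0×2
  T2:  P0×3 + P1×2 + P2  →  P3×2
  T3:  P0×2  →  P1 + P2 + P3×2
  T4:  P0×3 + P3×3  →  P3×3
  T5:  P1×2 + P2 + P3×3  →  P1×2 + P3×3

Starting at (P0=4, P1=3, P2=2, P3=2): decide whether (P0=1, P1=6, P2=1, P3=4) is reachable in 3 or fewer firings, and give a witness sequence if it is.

YES — reachable via ⟨T3, T0, T4⟩ (3 firings)

step 1: fire T3:  (P0=4, P1=3, P2=2, P3=2) → (P0=2, P1=4, P2=3, P3=4)
step 2: fire T0:  (P0=2, P1=4, P2=3, P3=4) → (P0=4, P1=6, P2=1, P3=4)
step 3: fire T4:  (P0=4, P1=6, P2=1, P3=4) → (P0=1, P1=6, P2=1, P3=4)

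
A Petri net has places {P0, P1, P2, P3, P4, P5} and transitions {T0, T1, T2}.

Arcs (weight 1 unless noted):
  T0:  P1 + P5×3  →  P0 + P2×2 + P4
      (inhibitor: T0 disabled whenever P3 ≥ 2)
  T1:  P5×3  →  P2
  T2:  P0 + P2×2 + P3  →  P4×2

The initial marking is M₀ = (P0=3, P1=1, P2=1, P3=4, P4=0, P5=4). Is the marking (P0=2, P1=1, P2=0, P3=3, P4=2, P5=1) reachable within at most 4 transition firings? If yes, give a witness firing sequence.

step 1: fire T1:  (P0=3, P1=1, P2=1, P3=4, P4=0, P5=4) → (P0=3, P1=1, P2=2, P3=4, P4=0, P5=1)
step 2: fire T2:  (P0=3, P1=1, P2=2, P3=4, P4=0, P5=1) → (P0=2, P1=1, P2=0, P3=3, P4=2, P5=1)

YES — reachable via ⟨T1, T2⟩ (2 firings)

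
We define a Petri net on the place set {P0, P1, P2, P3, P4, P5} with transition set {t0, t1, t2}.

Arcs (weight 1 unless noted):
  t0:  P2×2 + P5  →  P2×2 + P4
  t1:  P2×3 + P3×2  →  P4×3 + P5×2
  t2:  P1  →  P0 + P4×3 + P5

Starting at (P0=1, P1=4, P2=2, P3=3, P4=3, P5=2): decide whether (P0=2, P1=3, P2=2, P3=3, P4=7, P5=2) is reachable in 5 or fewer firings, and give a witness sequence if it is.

YES — reachable via ⟨t0, t2⟩ (2 firings)

step 1: fire t0:  (P0=1, P1=4, P2=2, P3=3, P4=3, P5=2) → (P0=1, P1=4, P2=2, P3=3, P4=4, P5=1)
step 2: fire t2:  (P0=1, P1=4, P2=2, P3=3, P4=4, P5=1) → (P0=2, P1=3, P2=2, P3=3, P4=7, P5=2)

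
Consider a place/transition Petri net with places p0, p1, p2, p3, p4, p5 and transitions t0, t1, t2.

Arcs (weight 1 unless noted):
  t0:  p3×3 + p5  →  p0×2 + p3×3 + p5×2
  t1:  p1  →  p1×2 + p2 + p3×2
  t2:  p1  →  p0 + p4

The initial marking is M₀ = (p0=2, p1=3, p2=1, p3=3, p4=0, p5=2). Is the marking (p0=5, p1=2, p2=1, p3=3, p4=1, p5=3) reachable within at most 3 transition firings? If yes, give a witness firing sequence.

YES — reachable via ⟨t0, t2⟩ (2 firings)

step 1: fire t0:  (p0=2, p1=3, p2=1, p3=3, p4=0, p5=2) → (p0=4, p1=3, p2=1, p3=3, p4=0, p5=3)
step 2: fire t2:  (p0=4, p1=3, p2=1, p3=3, p4=0, p5=3) → (p0=5, p1=2, p2=1, p3=3, p4=1, p5=3)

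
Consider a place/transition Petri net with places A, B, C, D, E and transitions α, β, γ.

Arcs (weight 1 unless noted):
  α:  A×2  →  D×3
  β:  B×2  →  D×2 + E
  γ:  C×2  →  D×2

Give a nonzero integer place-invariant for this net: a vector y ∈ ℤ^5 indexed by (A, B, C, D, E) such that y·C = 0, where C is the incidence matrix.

y = (A:3, B:2, C:2, D:2, E:0)

Incidence matrix C (rows=places, cols=transitions):
        α    β    γ
    A  -2    0    0
    B   0   -2    0
    C   0    0   -2
    D   3    2    2
    E   0    1    0

Candidate y = [3, 2, 2, 2, 0]; check y·C column-wise:
  col α: 3·-2 + 2·0 + 2·0 + 2·3 = 0
  col β: 3·0 + 2·-2 + 2·0 + 2·2 + 0·1 = 0
  col γ: 3·0 + 2·0 + 2·-2 + 2·2 = 0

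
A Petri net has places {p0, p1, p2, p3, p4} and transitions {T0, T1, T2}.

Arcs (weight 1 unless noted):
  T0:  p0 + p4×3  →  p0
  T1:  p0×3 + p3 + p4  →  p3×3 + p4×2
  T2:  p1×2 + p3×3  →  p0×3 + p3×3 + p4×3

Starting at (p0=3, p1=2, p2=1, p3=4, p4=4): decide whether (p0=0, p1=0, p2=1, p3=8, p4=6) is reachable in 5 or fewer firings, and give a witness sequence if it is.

YES — reachable via ⟨T0, T1, T2, T1⟩ (4 firings)

step 1: fire T0:  (p0=3, p1=2, p2=1, p3=4, p4=4) → (p0=3, p1=2, p2=1, p3=4, p4=1)
step 2: fire T1:  (p0=3, p1=2, p2=1, p3=4, p4=1) → (p0=0, p1=2, p2=1, p3=6, p4=2)
step 3: fire T2:  (p0=0, p1=2, p2=1, p3=6, p4=2) → (p0=3, p1=0, p2=1, p3=6, p4=5)
step 4: fire T1:  (p0=3, p1=0, p2=1, p3=6, p4=5) → (p0=0, p1=0, p2=1, p3=8, p4=6)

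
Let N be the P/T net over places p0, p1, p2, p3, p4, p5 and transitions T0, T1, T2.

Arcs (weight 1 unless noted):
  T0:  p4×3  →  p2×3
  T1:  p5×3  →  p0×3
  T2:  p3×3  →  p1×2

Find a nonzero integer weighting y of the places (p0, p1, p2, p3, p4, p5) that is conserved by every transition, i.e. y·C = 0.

y = (p0:0, p1:3, p2:0, p3:2, p4:0, p5:0)

Incidence matrix C (rows=places, cols=transitions):
       T0   T1   T2
   p0   0    3    0
   p1   0    0    2
   p2   3    0    0
   p3   0    0   -3
   p4  -3    0    0
   p5   0   -3    0

Candidate y = [0, 3, 0, 2, 0, 0]; check y·C column-wise:
  col T0: 3·0 + 0·3 + 2·0 + 0·-3 = 0
  col T1: 0·3 + 3·0 + 2·0 + 0·-3 = 0
  col T2: 3·2 + 2·-3 = 0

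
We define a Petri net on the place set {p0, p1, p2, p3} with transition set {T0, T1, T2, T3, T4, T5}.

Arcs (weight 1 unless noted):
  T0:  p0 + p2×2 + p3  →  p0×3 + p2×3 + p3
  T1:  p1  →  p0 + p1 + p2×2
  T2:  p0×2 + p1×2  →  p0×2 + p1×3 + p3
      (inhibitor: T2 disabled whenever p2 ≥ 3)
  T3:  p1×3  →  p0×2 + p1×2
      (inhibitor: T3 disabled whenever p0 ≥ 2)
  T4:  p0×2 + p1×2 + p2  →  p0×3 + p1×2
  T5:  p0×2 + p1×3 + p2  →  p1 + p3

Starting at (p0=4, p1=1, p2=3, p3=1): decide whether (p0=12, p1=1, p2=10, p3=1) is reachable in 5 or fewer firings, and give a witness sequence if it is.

step 1: fire T0:  (p0=4, p1=1, p2=3, p3=1) → (p0=6, p1=1, p2=4, p3=1)
step 2: fire T0:  (p0=6, p1=1, p2=4, p3=1) → (p0=8, p1=1, p2=5, p3=1)
step 3: fire T0:  (p0=8, p1=1, p2=5, p3=1) → (p0=10, p1=1, p2=6, p3=1)
step 4: fire T1:  (p0=10, p1=1, p2=6, p3=1) → (p0=11, p1=1, p2=8, p3=1)
step 5: fire T1:  (p0=11, p1=1, p2=8, p3=1) → (p0=12, p1=1, p2=10, p3=1)

YES — reachable via ⟨T0, T0, T0, T1, T1⟩ (5 firings)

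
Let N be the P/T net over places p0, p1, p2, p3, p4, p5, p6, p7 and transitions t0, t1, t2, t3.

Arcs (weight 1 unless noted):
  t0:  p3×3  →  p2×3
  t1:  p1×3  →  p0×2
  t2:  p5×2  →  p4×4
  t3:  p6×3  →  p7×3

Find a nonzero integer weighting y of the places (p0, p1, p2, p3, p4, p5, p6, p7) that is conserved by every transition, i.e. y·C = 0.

Incidence matrix C (rows=places, cols=transitions):
       t0   t1   t2   t3
   p0   0    2    0    0
   p1   0   -3    0    0
   p2   3    0    0    0
   p3  -3    0    0    0
   p4   0    0    4    0
   p5   0    0   -2    0
   p6   0    0    0   -3
   p7   0    0    0    3

Candidate y = [3, 2, 0, 0, 0, 0, 0, 0]; check y·C column-wise:
  col t0: 3·0 + 2·0 + 0·3 + 0·-3 = 0
  col t1: 3·2 + 2·-3 = 0
  col t2: 3·0 + 2·0 + 0·4 + 0·-2 = 0
  col t3: 3·0 + 2·0 + 0·-3 + 0·3 = 0

y = (p0:3, p1:2, p2:0, p3:0, p4:0, p5:0, p6:0, p7:0)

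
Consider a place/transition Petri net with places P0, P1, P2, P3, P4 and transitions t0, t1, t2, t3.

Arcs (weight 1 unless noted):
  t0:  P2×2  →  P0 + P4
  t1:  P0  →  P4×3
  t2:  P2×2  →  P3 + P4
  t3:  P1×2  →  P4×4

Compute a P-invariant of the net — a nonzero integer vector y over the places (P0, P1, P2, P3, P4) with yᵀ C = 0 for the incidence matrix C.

Incidence matrix C (rows=places, cols=transitions):
       t0   t1   t2   t3
   P0   1   -1    0    0
   P1   0    0    0   -2
   P2  -2    0   -2    0
   P3   0    0    1    0
   P4   1    3    1    4

Candidate y = [3, 2, 2, 3, 1]; check y·C column-wise:
  col t0: 3·1 + 2·0 + 2·-2 + 3·0 + 1·1 = 0
  col t1: 3·-1 + 2·0 + 2·0 + 3·0 + 1·3 = 0
  col t2: 3·0 + 2·0 + 2·-2 + 3·1 + 1·1 = 0
  col t3: 3·0 + 2·-2 + 2·0 + 3·0 + 1·4 = 0

y = (P0:3, P1:2, P2:2, P3:3, P4:1)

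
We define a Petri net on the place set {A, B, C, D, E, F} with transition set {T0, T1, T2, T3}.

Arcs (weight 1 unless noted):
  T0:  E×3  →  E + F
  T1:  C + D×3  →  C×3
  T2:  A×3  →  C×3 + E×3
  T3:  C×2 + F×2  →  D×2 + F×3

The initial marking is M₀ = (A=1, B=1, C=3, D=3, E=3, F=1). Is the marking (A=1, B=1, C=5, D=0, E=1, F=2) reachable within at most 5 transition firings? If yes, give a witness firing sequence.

step 1: fire T0:  (A=1, B=1, C=3, D=3, E=3, F=1) → (A=1, B=1, C=3, D=3, E=1, F=2)
step 2: fire T1:  (A=1, B=1, C=3, D=3, E=1, F=2) → (A=1, B=1, C=5, D=0, E=1, F=2)

YES — reachable via ⟨T0, T1⟩ (2 firings)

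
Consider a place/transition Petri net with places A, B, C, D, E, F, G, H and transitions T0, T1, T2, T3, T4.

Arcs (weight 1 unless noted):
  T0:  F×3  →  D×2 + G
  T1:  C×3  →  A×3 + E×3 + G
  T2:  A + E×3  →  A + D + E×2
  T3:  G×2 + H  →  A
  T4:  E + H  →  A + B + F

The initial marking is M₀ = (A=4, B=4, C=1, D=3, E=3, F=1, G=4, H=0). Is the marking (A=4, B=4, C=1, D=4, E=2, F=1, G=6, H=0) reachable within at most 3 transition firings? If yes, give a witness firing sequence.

depth 0: 1 marking
depth 1: 2 markings reached so far
depth 2: 2 markings reached so far
(frontier empty at depth 2; search complete)
target is not among the 2 markings reachable within 3 steps

NO — not reachable within 3 firings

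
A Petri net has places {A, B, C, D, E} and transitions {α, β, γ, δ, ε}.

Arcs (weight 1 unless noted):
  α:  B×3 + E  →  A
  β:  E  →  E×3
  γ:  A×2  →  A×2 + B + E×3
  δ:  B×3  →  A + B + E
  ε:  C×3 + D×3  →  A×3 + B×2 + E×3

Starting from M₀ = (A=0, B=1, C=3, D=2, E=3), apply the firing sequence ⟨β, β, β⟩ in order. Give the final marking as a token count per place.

step 1: fire β:  (A=0, B=1, C=3, D=2, E=3) → (A=0, B=1, C=3, D=2, E=5)
step 2: fire β:  (A=0, B=1, C=3, D=2, E=5) → (A=0, B=1, C=3, D=2, E=7)
step 3: fire β:  (A=0, B=1, C=3, D=2, E=7) → (A=0, B=1, C=3, D=2, E=9)

(A=0, B=1, C=3, D=2, E=9)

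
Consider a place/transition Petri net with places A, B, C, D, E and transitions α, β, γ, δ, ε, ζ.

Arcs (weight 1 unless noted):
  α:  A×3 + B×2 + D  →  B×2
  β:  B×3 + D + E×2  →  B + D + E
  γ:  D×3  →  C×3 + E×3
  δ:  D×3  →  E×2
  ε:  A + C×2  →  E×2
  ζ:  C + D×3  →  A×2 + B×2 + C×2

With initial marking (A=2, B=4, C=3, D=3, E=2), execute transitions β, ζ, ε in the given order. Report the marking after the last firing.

step 1: fire β:  (A=2, B=4, C=3, D=3, E=2) → (A=2, B=2, C=3, D=3, E=1)
step 2: fire ζ:  (A=2, B=2, C=3, D=3, E=1) → (A=4, B=4, C=4, D=0, E=1)
step 3: fire ε:  (A=4, B=4, C=4, D=0, E=1) → (A=3, B=4, C=2, D=0, E=3)

(A=3, B=4, C=2, D=0, E=3)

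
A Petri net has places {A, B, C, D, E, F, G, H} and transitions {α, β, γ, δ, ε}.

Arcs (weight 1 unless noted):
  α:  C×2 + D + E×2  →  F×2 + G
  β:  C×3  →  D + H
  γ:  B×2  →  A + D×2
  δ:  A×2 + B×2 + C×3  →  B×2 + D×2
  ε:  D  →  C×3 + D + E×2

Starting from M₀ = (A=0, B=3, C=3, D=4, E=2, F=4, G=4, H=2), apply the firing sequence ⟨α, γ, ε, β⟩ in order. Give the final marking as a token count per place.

step 1: fire α:  (A=0, B=3, C=3, D=4, E=2, F=4, G=4, H=2) → (A=0, B=3, C=1, D=3, E=0, F=6, G=5, H=2)
step 2: fire γ:  (A=0, B=3, C=1, D=3, E=0, F=6, G=5, H=2) → (A=1, B=1, C=1, D=5, E=0, F=6, G=5, H=2)
step 3: fire ε:  (A=1, B=1, C=1, D=5, E=0, F=6, G=5, H=2) → (A=1, B=1, C=4, D=5, E=2, F=6, G=5, H=2)
step 4: fire β:  (A=1, B=1, C=4, D=5, E=2, F=6, G=5, H=2) → (A=1, B=1, C=1, D=6, E=2, F=6, G=5, H=3)

(A=1, B=1, C=1, D=6, E=2, F=6, G=5, H=3)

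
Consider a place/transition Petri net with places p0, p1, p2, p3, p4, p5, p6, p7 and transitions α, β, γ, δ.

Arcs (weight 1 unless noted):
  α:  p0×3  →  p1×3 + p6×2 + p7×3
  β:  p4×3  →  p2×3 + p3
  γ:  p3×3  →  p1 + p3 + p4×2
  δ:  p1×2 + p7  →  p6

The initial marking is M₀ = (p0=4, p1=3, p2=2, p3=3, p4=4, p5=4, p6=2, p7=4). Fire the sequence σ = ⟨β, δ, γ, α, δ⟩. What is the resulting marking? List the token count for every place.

(p0=1, p1=3, p2=5, p3=2, p4=3, p5=4, p6=6, p7=5)

step 1: fire β:  (p0=4, p1=3, p2=2, p3=3, p4=4, p5=4, p6=2, p7=4) → (p0=4, p1=3, p2=5, p3=4, p4=1, p5=4, p6=2, p7=4)
step 2: fire δ:  (p0=4, p1=3, p2=5, p3=4, p4=1, p5=4, p6=2, p7=4) → (p0=4, p1=1, p2=5, p3=4, p4=1, p5=4, p6=3, p7=3)
step 3: fire γ:  (p0=4, p1=1, p2=5, p3=4, p4=1, p5=4, p6=3, p7=3) → (p0=4, p1=2, p2=5, p3=2, p4=3, p5=4, p6=3, p7=3)
step 4: fire α:  (p0=4, p1=2, p2=5, p3=2, p4=3, p5=4, p6=3, p7=3) → (p0=1, p1=5, p2=5, p3=2, p4=3, p5=4, p6=5, p7=6)
step 5: fire δ:  (p0=1, p1=5, p2=5, p3=2, p4=3, p5=4, p6=5, p7=6) → (p0=1, p1=3, p2=5, p3=2, p4=3, p5=4, p6=6, p7=5)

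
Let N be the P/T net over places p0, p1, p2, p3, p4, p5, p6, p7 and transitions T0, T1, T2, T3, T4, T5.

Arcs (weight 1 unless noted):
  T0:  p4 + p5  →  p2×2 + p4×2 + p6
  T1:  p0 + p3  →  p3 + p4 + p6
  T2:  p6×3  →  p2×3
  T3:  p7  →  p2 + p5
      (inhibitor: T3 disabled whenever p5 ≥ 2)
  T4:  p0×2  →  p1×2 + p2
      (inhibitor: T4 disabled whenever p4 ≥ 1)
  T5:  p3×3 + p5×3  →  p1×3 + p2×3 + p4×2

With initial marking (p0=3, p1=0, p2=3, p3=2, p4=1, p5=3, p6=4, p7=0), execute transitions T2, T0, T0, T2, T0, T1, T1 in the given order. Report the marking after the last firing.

step 1: fire T2:  (p0=3, p1=0, p2=3, p3=2, p4=1, p5=3, p6=4, p7=0) → (p0=3, p1=0, p2=6, p3=2, p4=1, p5=3, p6=1, p7=0)
step 2: fire T0:  (p0=3, p1=0, p2=6, p3=2, p4=1, p5=3, p6=1, p7=0) → (p0=3, p1=0, p2=8, p3=2, p4=2, p5=2, p6=2, p7=0)
step 3: fire T0:  (p0=3, p1=0, p2=8, p3=2, p4=2, p5=2, p6=2, p7=0) → (p0=3, p1=0, p2=10, p3=2, p4=3, p5=1, p6=3, p7=0)
step 4: fire T2:  (p0=3, p1=0, p2=10, p3=2, p4=3, p5=1, p6=3, p7=0) → (p0=3, p1=0, p2=13, p3=2, p4=3, p5=1, p6=0, p7=0)
step 5: fire T0:  (p0=3, p1=0, p2=13, p3=2, p4=3, p5=1, p6=0, p7=0) → (p0=3, p1=0, p2=15, p3=2, p4=4, p5=0, p6=1, p7=0)
step 6: fire T1:  (p0=3, p1=0, p2=15, p3=2, p4=4, p5=0, p6=1, p7=0) → (p0=2, p1=0, p2=15, p3=2, p4=5, p5=0, p6=2, p7=0)
step 7: fire T1:  (p0=2, p1=0, p2=15, p3=2, p4=5, p5=0, p6=2, p7=0) → (p0=1, p1=0, p2=15, p3=2, p4=6, p5=0, p6=3, p7=0)

(p0=1, p1=0, p2=15, p3=2, p4=6, p5=0, p6=3, p7=0)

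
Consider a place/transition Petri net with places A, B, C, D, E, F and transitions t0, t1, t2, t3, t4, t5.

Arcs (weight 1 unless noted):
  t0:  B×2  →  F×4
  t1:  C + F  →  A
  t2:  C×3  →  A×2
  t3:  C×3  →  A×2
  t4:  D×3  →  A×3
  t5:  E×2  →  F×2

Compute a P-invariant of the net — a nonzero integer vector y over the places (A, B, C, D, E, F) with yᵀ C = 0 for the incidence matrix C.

Incidence matrix C (rows=places, cols=transitions):
       t0   t1   t2   t3   t4   t5
    A   0    1    2    2    3    0
    B  -2    0    0    0    0    0
    C   0   -1   -3   -3    0    0
    D   0    0    0    0   -3    0
    E   0    0    0    0    0   -2
    F   4   -1    0    0    0    2

Candidate y = [3, 2, 2, 3, 1, 1]; check y·C column-wise:
  col t0: 3·0 + 2·-2 + 2·0 + 3·0 + 1·0 + 1·4 = 0
  col t1: 3·1 + 2·0 + 2·-1 + 3·0 + 1·0 + 1·-1 = 0
  col t2: 3·2 + 2·0 + 2·-3 + 3·0 + 1·0 + 1·0 = 0
  col t3: 3·2 + 2·0 + 2·-3 + 3·0 + 1·0 + 1·0 = 0
  col t4: 3·3 + 2·0 + 2·0 + 3·-3 + 1·0 + 1·0 = 0
  col t5: 3·0 + 2·0 + 2·0 + 3·0 + 1·-2 + 1·2 = 0

y = (A:3, B:2, C:2, D:3, E:1, F:1)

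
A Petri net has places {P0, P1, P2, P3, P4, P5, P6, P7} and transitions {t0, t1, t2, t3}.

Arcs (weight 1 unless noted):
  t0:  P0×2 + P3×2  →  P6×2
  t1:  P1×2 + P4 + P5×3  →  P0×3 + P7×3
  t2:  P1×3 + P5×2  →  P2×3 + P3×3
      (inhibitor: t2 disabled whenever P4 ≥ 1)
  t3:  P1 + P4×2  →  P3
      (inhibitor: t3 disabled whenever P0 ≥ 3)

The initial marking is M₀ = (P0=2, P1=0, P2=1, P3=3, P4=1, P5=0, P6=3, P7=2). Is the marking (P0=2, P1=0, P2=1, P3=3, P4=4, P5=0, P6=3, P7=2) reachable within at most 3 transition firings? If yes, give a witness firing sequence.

NO — not reachable within 3 firings

depth 0: 1 marking
depth 1: 2 markings reached so far
depth 2: 2 markings reached so far
(frontier empty at depth 2; search complete)
target is not among the 2 markings reachable within 3 steps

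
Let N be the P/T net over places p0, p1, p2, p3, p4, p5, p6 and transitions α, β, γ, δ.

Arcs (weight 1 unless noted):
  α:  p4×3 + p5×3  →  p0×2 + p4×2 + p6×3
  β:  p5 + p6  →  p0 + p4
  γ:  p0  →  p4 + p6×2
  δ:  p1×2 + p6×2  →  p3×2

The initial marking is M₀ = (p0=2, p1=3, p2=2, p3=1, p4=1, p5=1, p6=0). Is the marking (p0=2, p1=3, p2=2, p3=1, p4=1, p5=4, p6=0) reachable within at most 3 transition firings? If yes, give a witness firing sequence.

NO — not reachable within 3 firings

depth 0: 1 marking
depth 1: 2 markings reached so far
depth 2: 5 markings reached so far
depth 3: 7 markings reached so far
target is not among the 7 markings reachable within 3 steps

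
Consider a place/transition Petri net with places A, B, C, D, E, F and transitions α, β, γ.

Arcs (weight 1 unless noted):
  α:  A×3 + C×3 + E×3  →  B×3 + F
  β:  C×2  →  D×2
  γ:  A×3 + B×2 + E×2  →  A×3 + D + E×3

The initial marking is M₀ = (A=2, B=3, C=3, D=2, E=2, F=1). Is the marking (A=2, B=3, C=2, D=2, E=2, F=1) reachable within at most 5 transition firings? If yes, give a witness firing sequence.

depth 0: 1 marking
depth 1: 2 markings reached so far
depth 2: 2 markings reached so far
(frontier empty at depth 2; search complete)
target is not among the 2 markings reachable within 5 steps

NO — not reachable within 5 firings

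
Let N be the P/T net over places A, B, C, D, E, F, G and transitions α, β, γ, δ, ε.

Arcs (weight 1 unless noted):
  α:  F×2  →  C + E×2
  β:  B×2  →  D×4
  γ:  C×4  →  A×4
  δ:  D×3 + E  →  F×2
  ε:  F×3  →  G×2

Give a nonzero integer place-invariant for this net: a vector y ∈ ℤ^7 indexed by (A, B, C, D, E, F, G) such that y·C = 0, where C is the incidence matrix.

Incidence matrix C (rows=places, cols=transitions):
        α    β    γ    δ    ε
    A   0    0    4    0    0
    B   0   -2    0    0    0
    C   1    0   -4    0    0
    D   0    4    0   -3    0
    E   2    0    0   -1    0
    F  -2    0    0    2   -3
    G   0    0    0    0    2

Candidate y = [6, 2, 6, 1, -3, 0, 0]; check y·C column-wise:
  col α: 6·0 + 2·0 + 6·1 + 1·0 + -3·2 + 0·-2 = 0
  col β: 6·0 + 2·-2 + 6·0 + 1·4 + -3·0 = 0
  col γ: 6·4 + 2·0 + 6·-4 + 1·0 + -3·0 = 0
  col δ: 6·0 + 2·0 + 6·0 + 1·-3 + -3·-1 + 0·2 = 0
  col ε: 6·0 + 2·0 + 6·0 + 1·0 + -3·0 + 0·-3 + 0·2 = 0

y = (A:6, B:2, C:6, D:1, E:-3, F:0, G:0)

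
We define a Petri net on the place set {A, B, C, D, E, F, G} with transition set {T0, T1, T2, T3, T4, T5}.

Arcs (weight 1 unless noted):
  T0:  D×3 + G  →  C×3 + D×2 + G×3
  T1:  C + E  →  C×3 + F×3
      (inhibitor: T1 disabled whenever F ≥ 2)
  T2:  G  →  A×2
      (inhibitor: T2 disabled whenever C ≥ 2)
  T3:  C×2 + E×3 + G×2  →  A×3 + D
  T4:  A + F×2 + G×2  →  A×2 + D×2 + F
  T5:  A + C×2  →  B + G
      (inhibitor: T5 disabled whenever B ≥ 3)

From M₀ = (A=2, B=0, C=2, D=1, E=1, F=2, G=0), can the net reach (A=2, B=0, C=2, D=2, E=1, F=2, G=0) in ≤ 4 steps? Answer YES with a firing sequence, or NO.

NO — not reachable within 4 firings

depth 0: 1 marking
depth 1: 2 markings reached so far
depth 2: 3 markings reached so far
depth 3: 3 markings reached so far
(frontier empty at depth 3; search complete)
target is not among the 3 markings reachable within 4 steps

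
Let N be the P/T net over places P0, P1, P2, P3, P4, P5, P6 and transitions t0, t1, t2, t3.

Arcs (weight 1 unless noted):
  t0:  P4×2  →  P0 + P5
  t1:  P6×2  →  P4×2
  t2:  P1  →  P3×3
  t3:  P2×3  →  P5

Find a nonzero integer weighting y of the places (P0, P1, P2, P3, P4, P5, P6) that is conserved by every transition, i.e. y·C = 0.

y = (P0:0, P1:3, P2:0, P3:1, P4:0, P5:0, P6:0)

Incidence matrix C (rows=places, cols=transitions):
       t0   t1   t2   t3
   P0   1    0    0    0
   P1   0    0   -1    0
   P2   0    0    0   -3
   P3   0    0    3    0
   P4  -2    2    0    0
   P5   1    0    0    1
   P6   0   -2    0    0

Candidate y = [0, 3, 0, 1, 0, 0, 0]; check y·C column-wise:
  col t0: 0·1 + 3·0 + 1·0 + 0·-2 + 0·1 = 0
  col t1: 3·0 + 1·0 + 0·2 + 0·-2 = 0
  col t2: 3·-1 + 1·3 = 0
  col t3: 3·0 + 0·-3 + 1·0 + 0·1 = 0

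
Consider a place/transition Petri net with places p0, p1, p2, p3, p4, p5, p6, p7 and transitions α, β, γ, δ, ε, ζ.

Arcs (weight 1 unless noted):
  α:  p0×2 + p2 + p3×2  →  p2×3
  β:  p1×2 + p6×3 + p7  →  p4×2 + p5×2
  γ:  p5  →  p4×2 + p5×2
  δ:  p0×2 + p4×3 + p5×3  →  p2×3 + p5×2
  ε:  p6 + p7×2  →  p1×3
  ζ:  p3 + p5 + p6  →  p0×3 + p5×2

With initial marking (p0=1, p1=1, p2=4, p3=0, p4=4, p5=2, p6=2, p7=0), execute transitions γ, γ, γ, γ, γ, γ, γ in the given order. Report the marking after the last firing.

(p0=1, p1=1, p2=4, p3=0, p4=18, p5=9, p6=2, p7=0)

step 1: fire γ:  (p0=1, p1=1, p2=4, p3=0, p4=4, p5=2, p6=2, p7=0) → (p0=1, p1=1, p2=4, p3=0, p4=6, p5=3, p6=2, p7=0)
step 2: fire γ:  (p0=1, p1=1, p2=4, p3=0, p4=6, p5=3, p6=2, p7=0) → (p0=1, p1=1, p2=4, p3=0, p4=8, p5=4, p6=2, p7=0)
step 3: fire γ:  (p0=1, p1=1, p2=4, p3=0, p4=8, p5=4, p6=2, p7=0) → (p0=1, p1=1, p2=4, p3=0, p4=10, p5=5, p6=2, p7=0)
step 4: fire γ:  (p0=1, p1=1, p2=4, p3=0, p4=10, p5=5, p6=2, p7=0) → (p0=1, p1=1, p2=4, p3=0, p4=12, p5=6, p6=2, p7=0)
step 5: fire γ:  (p0=1, p1=1, p2=4, p3=0, p4=12, p5=6, p6=2, p7=0) → (p0=1, p1=1, p2=4, p3=0, p4=14, p5=7, p6=2, p7=0)
step 6: fire γ:  (p0=1, p1=1, p2=4, p3=0, p4=14, p5=7, p6=2, p7=0) → (p0=1, p1=1, p2=4, p3=0, p4=16, p5=8, p6=2, p7=0)
step 7: fire γ:  (p0=1, p1=1, p2=4, p3=0, p4=16, p5=8, p6=2, p7=0) → (p0=1, p1=1, p2=4, p3=0, p4=18, p5=9, p6=2, p7=0)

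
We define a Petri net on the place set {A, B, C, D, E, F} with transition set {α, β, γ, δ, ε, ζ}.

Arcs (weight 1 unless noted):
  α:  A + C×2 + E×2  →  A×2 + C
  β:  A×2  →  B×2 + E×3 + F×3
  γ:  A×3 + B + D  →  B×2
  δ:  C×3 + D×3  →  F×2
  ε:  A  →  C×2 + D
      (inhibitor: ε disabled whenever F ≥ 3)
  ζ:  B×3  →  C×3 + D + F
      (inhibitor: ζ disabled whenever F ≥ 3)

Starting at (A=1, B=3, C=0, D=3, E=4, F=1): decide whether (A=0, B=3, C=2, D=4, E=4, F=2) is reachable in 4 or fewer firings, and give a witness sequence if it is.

NO — not reachable within 4 firings

depth 0: 1 marking
depth 1: 3 markings reached so far
depth 2: 6 markings reached so far
depth 3: 10 markings reached so far
depth 4: 14 markings reached so far
target is not among the 14 markings reachable within 4 steps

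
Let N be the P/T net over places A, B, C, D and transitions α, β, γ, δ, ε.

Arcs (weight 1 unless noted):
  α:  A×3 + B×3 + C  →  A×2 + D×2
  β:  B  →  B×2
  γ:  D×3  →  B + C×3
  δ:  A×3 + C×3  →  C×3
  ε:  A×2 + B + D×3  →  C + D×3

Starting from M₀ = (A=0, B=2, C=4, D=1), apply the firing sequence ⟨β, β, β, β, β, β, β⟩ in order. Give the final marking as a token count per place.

step 1: fire β:  (A=0, B=2, C=4, D=1) → (A=0, B=3, C=4, D=1)
step 2: fire β:  (A=0, B=3, C=4, D=1) → (A=0, B=4, C=4, D=1)
step 3: fire β:  (A=0, B=4, C=4, D=1) → (A=0, B=5, C=4, D=1)
step 4: fire β:  (A=0, B=5, C=4, D=1) → (A=0, B=6, C=4, D=1)
step 5: fire β:  (A=0, B=6, C=4, D=1) → (A=0, B=7, C=4, D=1)
step 6: fire β:  (A=0, B=7, C=4, D=1) → (A=0, B=8, C=4, D=1)
step 7: fire β:  (A=0, B=8, C=4, D=1) → (A=0, B=9, C=4, D=1)

(A=0, B=9, C=4, D=1)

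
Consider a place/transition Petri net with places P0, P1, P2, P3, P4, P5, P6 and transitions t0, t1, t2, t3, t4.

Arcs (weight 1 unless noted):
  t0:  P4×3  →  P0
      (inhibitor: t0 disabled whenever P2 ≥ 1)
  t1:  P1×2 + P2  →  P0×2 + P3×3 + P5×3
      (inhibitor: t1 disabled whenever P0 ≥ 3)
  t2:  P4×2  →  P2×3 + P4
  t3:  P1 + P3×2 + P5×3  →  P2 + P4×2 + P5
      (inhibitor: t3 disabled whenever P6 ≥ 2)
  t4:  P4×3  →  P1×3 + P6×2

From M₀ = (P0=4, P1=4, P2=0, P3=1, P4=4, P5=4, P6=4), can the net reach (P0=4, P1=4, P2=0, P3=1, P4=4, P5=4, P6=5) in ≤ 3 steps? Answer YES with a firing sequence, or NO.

NO — not reachable within 3 firings

depth 0: 1 marking
depth 1: 4 markings reached so far
depth 2: 6 markings reached so far
depth 3: 7 markings reached so far
target is not among the 7 markings reachable within 3 steps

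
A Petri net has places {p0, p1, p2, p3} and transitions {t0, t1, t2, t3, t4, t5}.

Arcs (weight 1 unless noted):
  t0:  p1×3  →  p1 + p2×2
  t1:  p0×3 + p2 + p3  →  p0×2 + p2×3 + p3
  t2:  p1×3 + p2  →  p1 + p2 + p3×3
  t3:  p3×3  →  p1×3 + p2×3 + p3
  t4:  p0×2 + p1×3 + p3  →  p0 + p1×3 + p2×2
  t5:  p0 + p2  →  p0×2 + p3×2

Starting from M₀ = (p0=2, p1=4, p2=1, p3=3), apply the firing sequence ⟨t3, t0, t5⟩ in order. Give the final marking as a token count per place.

(p0=3, p1=5, p2=5, p3=3)

step 1: fire t3:  (p0=2, p1=4, p2=1, p3=3) → (p0=2, p1=7, p2=4, p3=1)
step 2: fire t0:  (p0=2, p1=7, p2=4, p3=1) → (p0=2, p1=5, p2=6, p3=1)
step 3: fire t5:  (p0=2, p1=5, p2=6, p3=1) → (p0=3, p1=5, p2=5, p3=3)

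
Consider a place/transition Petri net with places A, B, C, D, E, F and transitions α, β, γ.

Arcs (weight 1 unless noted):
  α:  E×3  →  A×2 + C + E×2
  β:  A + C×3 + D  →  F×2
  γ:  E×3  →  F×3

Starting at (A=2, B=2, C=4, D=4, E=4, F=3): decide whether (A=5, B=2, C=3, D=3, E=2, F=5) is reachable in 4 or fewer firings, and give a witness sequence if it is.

step 1: fire α:  (A=2, B=2, C=4, D=4, E=4, F=3) → (A=4, B=2, C=5, D=4, E=3, F=3)
step 2: fire α:  (A=4, B=2, C=5, D=4, E=3, F=3) → (A=6, B=2, C=6, D=4, E=2, F=3)
step 3: fire β:  (A=6, B=2, C=6, D=4, E=2, F=3) → (A=5, B=2, C=3, D=3, E=2, F=5)

YES — reachable via ⟨α, α, β⟩ (3 firings)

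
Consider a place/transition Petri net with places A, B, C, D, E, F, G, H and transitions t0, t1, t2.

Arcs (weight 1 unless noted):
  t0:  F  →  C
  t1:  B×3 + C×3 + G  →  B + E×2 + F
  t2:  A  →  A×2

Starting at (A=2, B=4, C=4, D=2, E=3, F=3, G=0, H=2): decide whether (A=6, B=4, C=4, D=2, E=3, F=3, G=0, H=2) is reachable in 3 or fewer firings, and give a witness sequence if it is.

depth 0: 1 marking
depth 1: 3 markings reached so far
depth 2: 6 markings reached so far
depth 3: 10 markings reached so far
target is not among the 10 markings reachable within 3 steps

NO — not reachable within 3 firings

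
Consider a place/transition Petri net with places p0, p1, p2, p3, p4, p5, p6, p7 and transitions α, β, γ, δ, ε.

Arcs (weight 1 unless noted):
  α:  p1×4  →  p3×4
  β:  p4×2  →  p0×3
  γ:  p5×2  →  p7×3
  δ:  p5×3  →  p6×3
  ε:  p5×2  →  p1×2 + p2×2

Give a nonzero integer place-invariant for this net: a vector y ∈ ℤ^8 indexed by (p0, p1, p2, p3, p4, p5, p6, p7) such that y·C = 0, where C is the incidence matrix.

Incidence matrix C (rows=places, cols=transitions):
        α    β    γ    δ    ε
   p0   0    3    0    0    0
   p1  -4    0    0    0    2
   p2   0    0    0    0    2
   p3   4    0    0    0    0
   p4   0   -2    0    0    0
   p5   0    0   -2   -3   -2
   p6   0    0    0    3    0
   p7   0    0    3    0    0

Candidate y = [0, 1, -1, 1, 0, 0, 0, 0]; check y·C column-wise:
  col α: 1·-4 + -1·0 + 1·4 = 0
  col β: 0·3 + 1·0 + -1·0 + 1·0 + 0·-2 = 0
  col γ: 1·0 + -1·0 + 1·0 + 0·-2 + 0·3 = 0
  col δ: 1·0 + -1·0 + 1·0 + 0·-3 + 0·3 = 0
  col ε: 1·2 + -1·2 + 1·0 + 0·-2 = 0

y = (p0:0, p1:1, p2:-1, p3:1, p4:0, p5:0, p6:0, p7:0)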